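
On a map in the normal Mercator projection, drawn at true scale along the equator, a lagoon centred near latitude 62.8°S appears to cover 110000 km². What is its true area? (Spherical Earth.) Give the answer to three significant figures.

23000 km²

The Mercator projection is conformal; its linear scale factor is the same in every direction and equals sec φ = 1/cos φ.
Areal scale = k² = sec²φ = 1/cos²(62.8°) = 1/0.4571² = 4.786.
True area = apparent / (areal scale) = 110000 / 4.786 ≈ 23000 km².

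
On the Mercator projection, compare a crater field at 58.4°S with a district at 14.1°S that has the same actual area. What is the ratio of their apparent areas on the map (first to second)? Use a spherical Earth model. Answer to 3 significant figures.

3.43

Mercator is conformal with k = sec φ, so areal scale = k² = sec²φ.
At 58.4°: sec²(58.4°) = 1/0.5240² = 3.642.
At 14.1°: sec²(14.1°) = 1/0.9699² = 1.063.
Ratio = 3.642/1.063 = cos²(14.1°)/cos²(58.4°) ≈ 3.43.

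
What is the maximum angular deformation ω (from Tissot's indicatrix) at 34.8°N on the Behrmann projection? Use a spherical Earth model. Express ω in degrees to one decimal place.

Behrmann is a cylindrical equal-area projection with standard parallels at ±30°. Cylindrical equal-area (φ₀ = 30°): h = cos φ / cos 30° along meridians, k = cos 30° / cos φ along parallels; h·k = 1.
At 34.8°: h = 0.9482, k = 1.055; principal scales a = 1.055, b = 0.9482.
sin(ω/2) = (a − b)/(a + b) = 0.1065/2.003 = 0.05316, so ω = 2 arcsin(0.05316) ≈ 6.1°.

6.1°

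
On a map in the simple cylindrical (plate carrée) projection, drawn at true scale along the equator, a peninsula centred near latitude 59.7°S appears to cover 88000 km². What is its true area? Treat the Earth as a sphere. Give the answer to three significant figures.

44400 km²

Plate carrée maps x = Rλ, y = Rφ. The meridian scale is h = 1 and the parallel scale is k = 1/cos φ = sec φ.
Areal scale = h·k = 1 × sec φ; at 59.7°, h = 1.000, k = 1.982, so h·k = 1.982.
True area = apparent / (areal scale) = 88000 / 1.982 ≈ 44400 km².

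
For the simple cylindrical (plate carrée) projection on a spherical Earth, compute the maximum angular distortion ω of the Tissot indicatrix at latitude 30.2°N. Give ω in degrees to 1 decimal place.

8.4°

Plate carrée maps x = Rλ, y = Rφ. The meridian scale is h = 1 and the parallel scale is k = 1/cos φ = sec φ.
At 30.2°: h = 1.000, k = 1.157; principal scales a = 1.157, b = 1.000.
sin(ω/2) = (a − b)/(a + b) = 0.1570/2.157 = 0.07280, so ω = 2 arcsin(0.07280) ≈ 8.4°.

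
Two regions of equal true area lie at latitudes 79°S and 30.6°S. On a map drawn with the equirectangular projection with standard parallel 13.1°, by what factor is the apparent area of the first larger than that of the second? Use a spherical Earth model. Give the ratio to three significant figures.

4.51

With standard parallel φ₀ = 13.1°, the equirectangular projection gives x = Rλ cos φ₀, y = Rφ, so h = 1 and k = cos 13.1° / cos φ.
Areal scale at 79°: h·k = 1.000 × 5.104 = 5.104.
Areal scale at 30.6°: h·k = 1.000 × 1.132 = 1.132.
Ratio = 5.104/1.132 ≈ 4.51.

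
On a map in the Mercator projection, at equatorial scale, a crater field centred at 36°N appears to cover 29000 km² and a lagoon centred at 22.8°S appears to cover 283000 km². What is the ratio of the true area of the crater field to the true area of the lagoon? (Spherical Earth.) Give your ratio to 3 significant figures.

0.0789

Since Mercator area scale is 1/cos²φ, the true area equals the apparent area multiplied by cos²φ.
True area of crater field: 29000 × cos²(36°) = 29000 × 0.6545 = 18980 km².
True area of lagoon: 283000 × cos²(22.8°) = 283000 × 0.8498 = 240500 km².
Ratio = 18980 / 240500 ≈ 0.0789.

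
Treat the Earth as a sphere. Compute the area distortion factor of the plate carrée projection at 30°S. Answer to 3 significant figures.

1.15

In the plate carrée (x = Rλ, y = Rφ), meridians are true-scale (h = 1) and parallels are stretched by k = sec φ.
Areal scale = h·k = 1 × sec φ; at 30°, h = 1.000, k = 1.155, so h·k = 1.155.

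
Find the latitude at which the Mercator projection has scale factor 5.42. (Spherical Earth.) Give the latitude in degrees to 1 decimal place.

Mercator scale is k = sec φ = 1/cos φ.
1/cos φ = 5.42  ⇒  cos φ = 0.1845  ⇒  φ = arccos(0.1845) ≈ 79.4°.

79.4°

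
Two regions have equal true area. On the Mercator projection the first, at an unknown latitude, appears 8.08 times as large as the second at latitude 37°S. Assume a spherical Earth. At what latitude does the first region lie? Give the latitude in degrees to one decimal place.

Mercator areal scale is sec²φ, so apparent-area ratio = sec²φ₁ / sec²φ₂ = cos²φ₂ / cos²φ₁.
cos²φ₂ / cos²φ₁ = 8.08  ⇒  cos φ₁ = cos 37° / √8.08 = 0.7986/2.843 = 0.2810.
φ₁ = arccos(0.2810) ≈ 73.7°.

73.7°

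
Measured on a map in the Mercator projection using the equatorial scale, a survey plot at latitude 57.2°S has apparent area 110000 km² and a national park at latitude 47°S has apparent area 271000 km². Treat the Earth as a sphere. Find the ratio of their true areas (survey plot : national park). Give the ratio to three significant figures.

Since Mercator area scale is 1/cos²φ, the true area equals the apparent area multiplied by cos²φ.
True area of survey plot: 110000 × cos²(57.2°) = 110000 × 0.2934 = 32280 km².
True area of national park: 271000 × cos²(47°) = 271000 × 0.4651 = 126000 km².
Ratio = 32280 / 126000 ≈ 0.256.

0.256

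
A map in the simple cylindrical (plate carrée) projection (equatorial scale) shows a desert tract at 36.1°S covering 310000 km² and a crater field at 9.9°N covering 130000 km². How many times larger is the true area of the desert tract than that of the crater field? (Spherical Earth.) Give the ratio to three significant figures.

On the plate carrée, areal scale = h·k = 1 × sec φ, so true area = apparent × cos φ.
True area of desert tract: 310000 × cos(36.1°) = 310000 × 0.8080 = 250500 km².
True area of crater field: 130000 × cos(9.9°) = 130000 × 0.9851 = 128100 km².
Ratio = 250500 / 128100 ≈ 1.96.

1.96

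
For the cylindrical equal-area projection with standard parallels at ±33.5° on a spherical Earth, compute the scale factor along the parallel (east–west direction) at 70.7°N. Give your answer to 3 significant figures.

2.52

For cylindrical equal-area with standard parallel φ₀, h = cos φ / cos φ₀ and k = cos φ₀ / cos φ, so h·k = 1.
k = cos 33.5° / cos 70.7° = 0.8339/0.3305 = 2.523.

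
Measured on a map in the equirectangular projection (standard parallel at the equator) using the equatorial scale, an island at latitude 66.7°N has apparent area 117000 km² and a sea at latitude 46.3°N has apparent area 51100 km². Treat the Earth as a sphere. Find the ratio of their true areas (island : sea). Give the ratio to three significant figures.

1.31

On the plate carrée, areal scale = h·k = 1 × sec φ, so true area = apparent × cos φ.
True area of island: 117000 × cos(66.7°) = 117000 × 0.3955 = 46280 km².
True area of sea: 51100 × cos(46.3°) = 51100 × 0.6909 = 35300 km².
Ratio = 46280 / 35300 ≈ 1.31.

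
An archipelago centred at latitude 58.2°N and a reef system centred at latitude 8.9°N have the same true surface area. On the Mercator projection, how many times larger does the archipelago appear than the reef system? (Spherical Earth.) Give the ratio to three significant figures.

Mercator is conformal with k = sec φ, so areal scale = k² = sec²φ.
At 58.2°: sec²(58.2°) = 1/0.5270² = 3.601.
At 8.9°: sec²(8.9°) = 1/0.9880² = 1.025.
Ratio = 3.601/1.025 = cos²(8.9°)/cos²(58.2°) ≈ 3.52.

3.52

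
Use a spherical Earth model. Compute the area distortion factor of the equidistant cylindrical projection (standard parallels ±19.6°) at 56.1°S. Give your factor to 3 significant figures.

In the equirectangular projection with standard parallel φ₀ = 19.6° (x = Rλ cos φ₀, y = Rφ), meridians are true-scale (h = 1) and the parallel scale is k = cos φ₀ / cos φ.
Areal scale = h·k = 1 × cos φ₀ / cos φ; at 56.1°, h = 1.000, k = 1.689, so h·k = 1.689.

1.69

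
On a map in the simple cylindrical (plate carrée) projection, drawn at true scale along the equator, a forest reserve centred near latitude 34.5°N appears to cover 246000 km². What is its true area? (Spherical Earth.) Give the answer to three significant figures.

In the plate carrée (x = Rλ, y = Rφ), meridians are true-scale (h = 1) and parallels are stretched by k = sec φ.
Areal scale = h·k = 1 × sec φ; at 34.5°, h = 1.000, k = 1.213, so h·k = 1.213.
True area = apparent / (areal scale) = 246000 / 1.213 ≈ 203000 km².

203000 km²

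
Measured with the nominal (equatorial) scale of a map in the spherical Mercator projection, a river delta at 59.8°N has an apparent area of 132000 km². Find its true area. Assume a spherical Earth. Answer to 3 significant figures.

Mercator is conformal, so the point scale is isotropic: h = k = sec φ = 1/cos φ.
Areal scale = k² = sec²φ = 1/cos²(59.8°) = 1/0.5030² = 3.952.
True area = apparent / (areal scale) = 132000 / 3.952 ≈ 33400 km².

33400 km²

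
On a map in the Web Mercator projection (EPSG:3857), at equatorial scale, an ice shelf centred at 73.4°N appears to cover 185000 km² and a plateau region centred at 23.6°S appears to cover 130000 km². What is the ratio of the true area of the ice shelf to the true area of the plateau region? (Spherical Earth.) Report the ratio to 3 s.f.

On Mercator the areal scale is sec²φ, so true area = apparent × cos²φ.
True area of ice shelf: 185000 × cos²(73.4°) = 185000 × 0.08162 = 15100 km².
True area of plateau region: 130000 × cos²(23.6°) = 130000 × 0.8397 = 109200 km².
Ratio = 15100 / 109200 ≈ 0.138.

0.138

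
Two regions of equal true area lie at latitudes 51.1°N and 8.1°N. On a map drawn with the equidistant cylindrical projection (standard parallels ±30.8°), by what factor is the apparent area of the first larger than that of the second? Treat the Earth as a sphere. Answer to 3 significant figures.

1.58

In the equirectangular projection with standard parallel φ₀ = 30.8° (x = Rλ cos φ₀, y = Rφ), meridians are true-scale (h = 1) and the parallel scale is k = cos φ₀ / cos φ.
Areal scale at 51.1°: h·k = 1.000 × 1.368 = 1.368.
Areal scale at 8.1°: h·k = 1.000 × 0.8676 = 0.8676.
Ratio = 1.368/0.8676 ≈ 1.58.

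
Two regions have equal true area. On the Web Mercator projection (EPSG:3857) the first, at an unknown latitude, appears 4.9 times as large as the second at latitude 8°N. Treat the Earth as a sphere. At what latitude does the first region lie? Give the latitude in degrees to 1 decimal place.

For equal true areas on Mercator, apparent areas scale as sec²φ, so the ratio is cos²φ₂ / cos²φ₁.
cos²φ₂ / cos²φ₁ = 4.9  ⇒  cos φ₁ = cos 8° / √4.9 = 0.9903/2.214 = 0.4474.
φ₁ = arccos(0.4474) ≈ 63.4°.

63.4°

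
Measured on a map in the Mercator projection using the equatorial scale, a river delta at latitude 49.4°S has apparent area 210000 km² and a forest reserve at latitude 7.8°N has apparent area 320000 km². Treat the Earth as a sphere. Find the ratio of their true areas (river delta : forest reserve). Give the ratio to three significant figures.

0.283

Since Mercator area scale is 1/cos²φ, the true area equals the apparent area multiplied by cos²φ.
True area of river delta: 210000 × cos²(49.4°) = 210000 × 0.4235 = 88940 km².
True area of forest reserve: 320000 × cos²(7.8°) = 320000 × 0.9816 = 314100 km².
Ratio = 88940 / 314100 ≈ 0.283.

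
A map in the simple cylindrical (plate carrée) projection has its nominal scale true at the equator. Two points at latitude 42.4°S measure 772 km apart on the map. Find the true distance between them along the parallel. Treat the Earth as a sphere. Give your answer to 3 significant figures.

In the plate carrée (x = Rλ, y = Rφ), meridians are true-scale (h = 1) and parallels are stretched by k = sec φ.
Along the parallel at 42.4°, map distances are exaggerated by k = sec 42.4° = 1.354.
True distance = 772 / 1.354 = 772 × cos 42.4° ≈ 570 km.

570 km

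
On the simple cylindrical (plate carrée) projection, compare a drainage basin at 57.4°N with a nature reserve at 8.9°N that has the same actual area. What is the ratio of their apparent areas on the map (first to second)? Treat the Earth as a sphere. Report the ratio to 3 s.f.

Plate carrée maps x = Rλ, y = Rφ. The meridian scale is h = 1 and the parallel scale is k = 1/cos φ = sec φ.
Areal scale at 57.4°: h·k = 1.000 × 1.856 = 1.856.
Areal scale at 8.9°: h·k = 1.000 × 1.012 = 1.012.
Ratio = 1.856/1.012 ≈ 1.83.

1.83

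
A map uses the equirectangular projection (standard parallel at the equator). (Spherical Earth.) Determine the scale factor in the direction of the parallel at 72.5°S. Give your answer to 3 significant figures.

Plate carrée maps x = Rλ, y = Rφ. The meridian scale is h = 1 and the parallel scale is k = 1/cos φ = sec φ.
k = 1/cos 72.5° = 1/0.3007 = 3.326.

3.33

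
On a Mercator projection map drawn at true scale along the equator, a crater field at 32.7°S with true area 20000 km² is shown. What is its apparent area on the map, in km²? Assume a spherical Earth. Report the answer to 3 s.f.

28200 km²

Mercator is conformal, so the point scale is isotropic: h = k = sec φ = 1/cos φ.
Areal scale = k² = sec²φ = 1/cos²(32.7°) = 1/0.8415² = 1.412.
Apparent area = 20000 × 1.412 ≈ 28200 km².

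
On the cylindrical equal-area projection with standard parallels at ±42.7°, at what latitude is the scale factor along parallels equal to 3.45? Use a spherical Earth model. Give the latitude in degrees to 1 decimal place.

A cylindrical equal-area projection with standard parallel φ₀ has meridian scale h = cos φ / cos φ₀ and parallel scale k = cos φ₀ / cos φ (so areas are preserved, h·k = 1).
k = cos φ₀ / cos φ = 3.45  ⇒  cos φ = cos 42.7° / 3.45 = 0.2130.
φ = arccos(0.2130) ≈ 77.7°.

77.7°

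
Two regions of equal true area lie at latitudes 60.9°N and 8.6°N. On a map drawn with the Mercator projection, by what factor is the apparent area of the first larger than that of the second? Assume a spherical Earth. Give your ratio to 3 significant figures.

Mercator is conformal with k = sec φ, so areal scale = k² = sec²φ.
At 60.9°: sec²(60.9°) = 1/0.4863² = 4.228.
At 8.6°: sec²(8.6°) = 1/0.9888² = 1.023.
Ratio = 4.228/1.023 = cos²(8.6°)/cos²(60.9°) ≈ 4.13.

4.13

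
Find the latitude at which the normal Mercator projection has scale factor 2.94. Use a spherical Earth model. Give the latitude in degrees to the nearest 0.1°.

70.1°

Mercator scale is k = sec φ = 1/cos φ.
1/cos φ = 2.94  ⇒  cos φ = 0.3401  ⇒  φ = arccos(0.3401) ≈ 70.1°.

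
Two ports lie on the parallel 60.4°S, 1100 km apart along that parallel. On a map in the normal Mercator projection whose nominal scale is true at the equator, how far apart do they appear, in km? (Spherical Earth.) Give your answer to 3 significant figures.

2230 km

The Mercator projection is conformal; its linear scale factor is the same in every direction and equals sec φ = 1/cos φ.
Along the parallel, k = sec 60.4° = 1/0.4939 = 2.025.
Map distance = 1100 × 2.025 ≈ 2230 km.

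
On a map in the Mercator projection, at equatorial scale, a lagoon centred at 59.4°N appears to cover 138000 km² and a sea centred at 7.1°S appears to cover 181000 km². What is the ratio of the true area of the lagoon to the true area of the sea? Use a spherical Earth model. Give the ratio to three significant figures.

0.201

Since Mercator area scale is 1/cos²φ, the true area equals the apparent area multiplied by cos²φ.
True area of lagoon: 138000 × cos²(59.4°) = 138000 × 0.2591 = 35760 km².
True area of sea: 181000 × cos²(7.1°) = 181000 × 0.9847 = 178200 km².
Ratio = 35760 / 178200 ≈ 0.201.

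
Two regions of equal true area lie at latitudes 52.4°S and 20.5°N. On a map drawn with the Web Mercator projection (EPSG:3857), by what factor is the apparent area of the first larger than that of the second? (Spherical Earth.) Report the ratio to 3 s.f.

2.36

On Mercator, area is exaggerated by sec²φ = 1/cos²φ.
At 52.4°: sec²(52.4°) = 1/0.6101² = 2.686.
At 20.5°: sec²(20.5°) = 1/0.9367² = 1.140.
Ratio = 2.686/1.140 = cos²(20.5°)/cos²(52.4°) ≈ 2.36.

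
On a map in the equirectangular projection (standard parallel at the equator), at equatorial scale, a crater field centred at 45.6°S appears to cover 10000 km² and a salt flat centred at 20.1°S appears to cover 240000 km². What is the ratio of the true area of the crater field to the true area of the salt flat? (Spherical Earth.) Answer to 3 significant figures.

0.0310

On the plate carrée, areal scale = h·k = 1 × sec φ, so true area = apparent × cos φ.
True area of crater field: 10000 × cos(45.6°) = 10000 × 0.6997 = 6997 km².
True area of salt flat: 240000 × cos(20.1°) = 240000 × 0.9391 = 225400 km².
Ratio = 6997 / 225400 ≈ 0.0310.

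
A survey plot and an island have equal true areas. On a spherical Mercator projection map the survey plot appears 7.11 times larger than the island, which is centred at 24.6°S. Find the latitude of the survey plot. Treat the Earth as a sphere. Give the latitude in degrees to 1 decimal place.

On Mercator, (apparent₁)/(apparent₂) = sec²φ₁ / sec²φ₂ when true areas are equal.
cos²φ₂ / cos²φ₁ = 7.11  ⇒  cos φ₁ = cos 24.6° / √7.11 = 0.9092/2.666 = 0.3410.
φ₁ = arccos(0.3410) ≈ 70.1°.

70.1°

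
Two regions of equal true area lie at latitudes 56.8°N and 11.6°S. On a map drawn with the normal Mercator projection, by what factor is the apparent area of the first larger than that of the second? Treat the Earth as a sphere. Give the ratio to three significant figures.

3.20

Mercator is conformal with k = sec φ, so areal scale = k² = sec²φ.
At 56.8°: sec²(56.8°) = 1/0.5476² = 3.335.
At 11.6°: sec²(11.6°) = 1/0.9796² = 1.042.
Ratio = 3.335/1.042 = cos²(11.6°)/cos²(56.8°) ≈ 3.20.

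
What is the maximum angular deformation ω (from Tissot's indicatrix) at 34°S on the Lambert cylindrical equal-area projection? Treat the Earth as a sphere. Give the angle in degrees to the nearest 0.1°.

The Lambert cylindrical equal-area projection is the cylindrical equal-area projection with its standard parallel at the equator (φ₀ = 0). For cylindrical equal-area with standard parallel φ₀, h = cos φ / cos φ₀ and k = cos φ₀ / cos φ, so h·k = 1.
At 34°: h = 0.8290, k = 1.206; principal scales a = 1.206, b = 0.8290.
sin(ω/2) = (a − b)/(a + b) = 0.3772/2.035 = 0.1853, so ω = 2 arcsin(0.1853) ≈ 21.4°.

21.4°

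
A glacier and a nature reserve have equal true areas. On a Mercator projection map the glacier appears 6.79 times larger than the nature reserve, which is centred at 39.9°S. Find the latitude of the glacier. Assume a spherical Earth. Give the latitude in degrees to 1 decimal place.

72.9°

On Mercator, (apparent₁)/(apparent₂) = sec²φ₁ / sec²φ₂ when true areas are equal.
cos²φ₂ / cos²φ₁ = 6.79  ⇒  cos φ₁ = cos 39.9° / √6.79 = 0.7672/2.606 = 0.2944.
φ₁ = arccos(0.2944) ≈ 72.9°.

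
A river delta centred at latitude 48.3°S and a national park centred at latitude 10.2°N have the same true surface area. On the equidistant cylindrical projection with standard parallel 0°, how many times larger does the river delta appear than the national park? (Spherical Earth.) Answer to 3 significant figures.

Plate carrée maps x = Rλ, y = Rφ. The meridian scale is h = 1 and the parallel scale is k = 1/cos φ = sec φ.
Areal scale at 48.3°: h·k = 1.000 × 1.503 = 1.503.
Areal scale at 10.2°: h·k = 1.000 × 1.016 = 1.016.
Ratio = 1.503/1.016 ≈ 1.48.

1.48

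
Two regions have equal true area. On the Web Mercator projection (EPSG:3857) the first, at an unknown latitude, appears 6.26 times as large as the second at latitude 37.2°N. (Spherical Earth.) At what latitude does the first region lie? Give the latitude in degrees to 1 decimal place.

Mercator areal scale is sec²φ, so apparent-area ratio = sec²φ₁ / sec²φ₂ = cos²φ₂ / cos²φ₁.
cos²φ₂ / cos²φ₁ = 6.26  ⇒  cos φ₁ = cos 37.2° / √6.26 = 0.7965/2.502 = 0.3184.
φ₁ = arccos(0.3184) ≈ 71.4°.

71.4°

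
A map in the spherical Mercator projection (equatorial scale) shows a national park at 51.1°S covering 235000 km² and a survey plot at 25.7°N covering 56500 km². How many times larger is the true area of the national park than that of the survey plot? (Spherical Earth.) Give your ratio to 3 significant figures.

On Mercator the areal scale is sec²φ, so true area = apparent × cos²φ.
True area of national park: 235000 × cos²(51.1°) = 235000 × 0.3943 = 92670 km².
True area of survey plot: 56500 × cos²(25.7°) = 56500 × 0.8119 = 45870 km².
Ratio = 92670 / 45870 ≈ 2.02.

2.02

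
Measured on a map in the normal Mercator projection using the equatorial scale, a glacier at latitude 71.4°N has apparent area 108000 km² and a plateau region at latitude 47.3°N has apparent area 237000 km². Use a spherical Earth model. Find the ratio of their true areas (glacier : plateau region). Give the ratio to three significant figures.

0.101

Since Mercator area scale is 1/cos²φ, the true area equals the apparent area multiplied by cos²φ.
True area of glacier: 108000 × cos²(71.4°) = 108000 × 0.1017 = 10990 km².
True area of plateau region: 237000 × cos²(47.3°) = 237000 × 0.4599 = 109000 km².
Ratio = 10990 / 109000 ≈ 0.101.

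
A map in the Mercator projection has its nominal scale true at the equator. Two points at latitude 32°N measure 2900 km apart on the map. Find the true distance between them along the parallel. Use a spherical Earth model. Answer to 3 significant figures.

2460 km

The Mercator projection is conformal; its linear scale factor is the same in every direction and equals sec φ = 1/cos φ.
Along the parallel at 32°, map distances are exaggerated by k = sec 32° = 1.179.
True distance = 2900 / 1.179 = 2900 × cos 32° ≈ 2460 km.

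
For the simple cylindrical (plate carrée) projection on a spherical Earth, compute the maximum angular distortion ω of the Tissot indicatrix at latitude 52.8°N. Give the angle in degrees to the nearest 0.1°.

For the equirectangular projection with φ₀ = 0 (plate carrée), h = 1 along meridians and k = sec φ along parallels.
At 52.8°: h = 1.000, k = 1.654; principal scales a = 1.654, b = 1.000.
sin(ω/2) = (a − b)/(a + b) = 0.6540/2.654 = 0.2464, so ω = 2 arcsin(0.2464) ≈ 28.5°.

28.5°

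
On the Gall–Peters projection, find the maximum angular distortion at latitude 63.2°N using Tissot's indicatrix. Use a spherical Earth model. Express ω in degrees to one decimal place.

49.9°

Gall–Peters is a cylindrical equal-area projection with standard parallels at ±45°. A cylindrical equal-area projection with standard parallel φ₀ has meridian scale h = cos φ / cos φ₀ and parallel scale k = cos φ₀ / cos φ (so areas are preserved, h·k = 1).
At 63.2°: h = 0.6376, k = 1.568; principal scales a = 1.568, b = 0.6376.
sin(ω/2) = (a − b)/(a + b) = 0.9307/2.206 = 0.4219, so ω = 2 arcsin(0.4219) ≈ 49.9°.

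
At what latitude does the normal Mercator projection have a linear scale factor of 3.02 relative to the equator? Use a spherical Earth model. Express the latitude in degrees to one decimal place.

70.7°

Mercator scale is k = sec φ = 1/cos φ.
1/cos φ = 3.02  ⇒  cos φ = 0.3311  ⇒  φ = arccos(0.3311) ≈ 70.7°.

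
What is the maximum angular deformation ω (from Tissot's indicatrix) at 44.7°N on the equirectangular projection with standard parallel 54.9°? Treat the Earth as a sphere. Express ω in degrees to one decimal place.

12.1°

With standard parallel φ₀ = 54.9°, the equirectangular projection gives x = Rλ cos φ₀, y = Rφ, so h = 1 and k = cos 54.9° / cos φ.
At 44.7°: h = 1.000, k = 0.8090; principal scales a = 1.000, b = 0.8090.
sin(ω/2) = (a − b)/(a + b) = 0.1910/1.809 = 0.1056, so ω = 2 arcsin(0.1056) ≈ 12.1°.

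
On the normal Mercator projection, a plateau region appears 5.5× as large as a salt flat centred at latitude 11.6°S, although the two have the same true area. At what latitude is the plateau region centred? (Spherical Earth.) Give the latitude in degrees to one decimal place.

For equal true areas on Mercator, apparent areas scale as sec²φ, so the ratio is cos²φ₂ / cos²φ₁.
cos²φ₂ / cos²φ₁ = 5.5  ⇒  cos φ₁ = cos 11.6° / √5.5 = 0.9796/2.345 = 0.4177.
φ₁ = arccos(0.4177) ≈ 65.3°.

65.3°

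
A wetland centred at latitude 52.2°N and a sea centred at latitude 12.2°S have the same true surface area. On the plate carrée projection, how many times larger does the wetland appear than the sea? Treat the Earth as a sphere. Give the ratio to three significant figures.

1.59

In the plate carrée (x = Rλ, y = Rφ), meridians are true-scale (h = 1) and parallels are stretched by k = sec φ.
Areal scale at 52.2°: h·k = 1.000 × 1.632 = 1.632.
Areal scale at 12.2°: h·k = 1.000 × 1.023 = 1.023.
Ratio = 1.632/1.023 ≈ 1.59.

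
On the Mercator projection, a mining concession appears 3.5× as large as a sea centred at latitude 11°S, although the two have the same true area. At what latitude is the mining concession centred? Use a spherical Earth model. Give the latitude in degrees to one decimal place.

For equal true areas on Mercator, apparent areas scale as sec²φ, so the ratio is cos²φ₂ / cos²φ₁.
cos²φ₂ / cos²φ₁ = 3.5  ⇒  cos φ₁ = cos 11° / √3.5 = 0.9816/1.871 = 0.5247.
φ₁ = arccos(0.5247) ≈ 58.4°.

58.4°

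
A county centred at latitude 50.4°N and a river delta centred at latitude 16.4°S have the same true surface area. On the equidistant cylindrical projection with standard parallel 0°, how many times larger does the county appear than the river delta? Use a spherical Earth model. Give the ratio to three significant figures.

1.50

Plate carrée maps x = Rλ, y = Rφ. The meridian scale is h = 1 and the parallel scale is k = 1/cos φ = sec φ.
Areal scale at 50.4°: h·k = 1.000 × 1.569 = 1.569.
Areal scale at 16.4°: h·k = 1.000 × 1.042 = 1.042.
Ratio = 1.569/1.042 ≈ 1.50.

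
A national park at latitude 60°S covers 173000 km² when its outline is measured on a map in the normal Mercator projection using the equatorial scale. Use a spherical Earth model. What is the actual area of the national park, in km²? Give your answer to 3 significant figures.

The Mercator projection is conformal; its linear scale factor is the same in every direction and equals sec φ = 1/cos φ.
Areal scale = k² = sec²φ = 1/cos²(60°) = 1/0.5000² = 4.000.
True area = apparent / (areal scale) = 173000 / 4.000 ≈ 43300 km².

43300 km²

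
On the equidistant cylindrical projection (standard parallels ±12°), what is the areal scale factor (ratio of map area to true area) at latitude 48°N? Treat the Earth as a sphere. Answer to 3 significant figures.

1.46

In the equirectangular projection with standard parallel φ₀ = 12° (x = Rλ cos φ₀, y = Rφ), meridians are true-scale (h = 1) and the parallel scale is k = cos φ₀ / cos φ.
Areal scale = h·k = 1 × cos φ₀ / cos φ; at 48°, h = 1.000, k = 1.462, so h·k = 1.462.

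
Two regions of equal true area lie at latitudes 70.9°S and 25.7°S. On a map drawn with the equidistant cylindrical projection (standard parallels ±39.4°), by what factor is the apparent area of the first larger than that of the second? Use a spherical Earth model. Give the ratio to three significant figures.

2.75

With standard parallel φ₀ = 39.4°, the equirectangular projection gives x = Rλ cos φ₀, y = Rφ, so h = 1 and k = cos 39.4° / cos φ.
Areal scale at 70.9°: h·k = 1.000 × 2.362 = 2.362.
Areal scale at 25.7°: h·k = 1.000 × 0.8576 = 0.8576.
Ratio = 2.362/0.8576 ≈ 2.75.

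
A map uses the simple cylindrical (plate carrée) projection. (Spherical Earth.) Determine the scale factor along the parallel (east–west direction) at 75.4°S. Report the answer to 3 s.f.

For the equirectangular projection with φ₀ = 0 (plate carrée), h = 1 along meridians and k = sec φ along parallels.
k = 1/cos 75.4° = 1/0.2521 = 3.967.

3.97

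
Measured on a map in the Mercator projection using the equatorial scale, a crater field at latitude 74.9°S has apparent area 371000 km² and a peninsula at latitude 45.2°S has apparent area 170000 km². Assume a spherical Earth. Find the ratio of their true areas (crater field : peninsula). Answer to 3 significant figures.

0.298

Mercator's areal exaggeration is sec²φ; hence true area = (apparent area) · cos²φ.
True area of crater field: 371000 × cos²(74.9°) = 371000 × 0.06786 = 25180 km².
True area of peninsula: 170000 × cos²(45.2°) = 170000 × 0.4965 = 84410 km².
Ratio = 25180 / 84410 ≈ 0.298.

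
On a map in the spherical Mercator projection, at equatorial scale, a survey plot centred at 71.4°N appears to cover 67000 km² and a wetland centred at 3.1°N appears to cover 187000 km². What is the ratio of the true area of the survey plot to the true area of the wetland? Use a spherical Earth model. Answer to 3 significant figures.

0.0366

Mercator's areal exaggeration is sec²φ; hence true area = (apparent area) · cos²φ.
True area of survey plot: 67000 × cos²(71.4°) = 67000 × 0.1017 = 6816 km².
True area of wetland: 187000 × cos²(3.1°) = 187000 × 0.9971 = 186500 km².
Ratio = 6816 / 186500 ≈ 0.0366.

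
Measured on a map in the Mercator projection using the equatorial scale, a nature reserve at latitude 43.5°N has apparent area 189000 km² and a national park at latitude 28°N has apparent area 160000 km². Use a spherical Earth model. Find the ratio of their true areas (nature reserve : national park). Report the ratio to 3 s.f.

0.797

Since Mercator area scale is 1/cos²φ, the true area equals the apparent area multiplied by cos²φ.
True area of nature reserve: 189000 × cos²(43.5°) = 189000 × 0.5262 = 99450 km².
True area of national park: 160000 × cos²(28°) = 160000 × 0.7796 = 124700 km².
Ratio = 99450 / 124700 ≈ 0.797.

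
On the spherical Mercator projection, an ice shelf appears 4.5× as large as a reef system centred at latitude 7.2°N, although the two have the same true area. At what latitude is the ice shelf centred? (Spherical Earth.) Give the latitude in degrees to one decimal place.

62.1°

Mercator areal scale is sec²φ, so apparent-area ratio = sec²φ₁ / sec²φ₂ = cos²φ₂ / cos²φ₁.
cos²φ₂ / cos²φ₁ = 4.5  ⇒  cos φ₁ = cos 7.2° / √4.5 = 0.9921/2.121 = 0.4677.
φ₁ = arccos(0.4677) ≈ 62.1°.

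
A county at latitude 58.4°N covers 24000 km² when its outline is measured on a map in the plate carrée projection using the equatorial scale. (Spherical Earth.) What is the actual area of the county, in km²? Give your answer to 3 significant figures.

12600 km²

In the plate carrée (x = Rλ, y = Rφ), meridians are true-scale (h = 1) and parallels are stretched by k = sec φ.
Areal scale = h·k = 1 × sec φ; at 58.4°, h = 1.000, k = 1.908, so h·k = 1.908.
True area = apparent / (areal scale) = 24000 / 1.908 ≈ 12600 km².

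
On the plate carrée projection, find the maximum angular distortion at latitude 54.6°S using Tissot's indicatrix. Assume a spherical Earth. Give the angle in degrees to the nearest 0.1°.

30.9°

In the plate carrée (x = Rλ, y = Rφ), meridians are true-scale (h = 1) and parallels are stretched by k = sec φ.
At 54.6°: h = 1.000, k = 1.726; principal scales a = 1.726, b = 1.000.
sin(ω/2) = (a − b)/(a + b) = 0.7263/2.726 = 0.2664, so ω = 2 arcsin(0.2664) ≈ 30.9°.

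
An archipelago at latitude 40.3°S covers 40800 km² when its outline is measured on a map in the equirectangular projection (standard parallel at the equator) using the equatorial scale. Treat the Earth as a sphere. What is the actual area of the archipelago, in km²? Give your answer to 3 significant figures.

For the equirectangular projection with φ₀ = 0 (plate carrée), h = 1 along meridians and k = sec φ along parallels.
Areal scale = h·k = 1 × sec φ; at 40.3°, h = 1.000, k = 1.311, so h·k = 1.311.
True area = apparent / (areal scale) = 40800 / 1.311 ≈ 31100 km².

31100 km²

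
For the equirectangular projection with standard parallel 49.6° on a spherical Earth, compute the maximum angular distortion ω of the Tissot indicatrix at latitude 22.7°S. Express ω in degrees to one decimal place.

The equidistant cylindrical projection with φ₀ = 49.6° has h = 1 (meridians true) and k = cos φ₀ / cos φ along parallels.
At 22.7°: h = 1.000, k = 0.7025; principal scales a = 1.000, b = 0.7025.
sin(ω/2) = (a − b)/(a + b) = 0.2975/1.703 = 0.1747, so ω = 2 arcsin(0.1747) ≈ 20.1°.

20.1°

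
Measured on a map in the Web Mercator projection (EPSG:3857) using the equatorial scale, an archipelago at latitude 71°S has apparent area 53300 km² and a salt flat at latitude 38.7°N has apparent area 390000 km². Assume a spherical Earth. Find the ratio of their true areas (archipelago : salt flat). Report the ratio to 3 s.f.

Since Mercator area scale is 1/cos²φ, the true area equals the apparent area multiplied by cos²φ.
True area of archipelago: 53300 × cos²(71°) = 53300 × 0.1060 = 5650 km².
True area of salt flat: 390000 × cos²(38.7°) = 390000 × 0.6091 = 237500 km².
Ratio = 5650 / 237500 ≈ 0.0238.

0.0238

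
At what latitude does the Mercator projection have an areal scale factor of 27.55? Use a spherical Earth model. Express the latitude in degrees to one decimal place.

Mercator areal scale is sec²φ.
sec²φ = 27.55  ⇒  cos²φ = 0.03630  ⇒  cos φ = 0.1905.
φ = arccos(0.1905) ≈ 79.0°.

79.0°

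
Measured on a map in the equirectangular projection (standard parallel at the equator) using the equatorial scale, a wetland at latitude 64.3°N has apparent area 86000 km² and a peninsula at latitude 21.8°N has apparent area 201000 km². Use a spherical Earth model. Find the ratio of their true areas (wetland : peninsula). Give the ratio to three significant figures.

Plate carrée has h = 1 and k = sec φ, giving areal scale sec φ; true area = (apparent area) · cos φ.
True area of wetland: 86000 × cos(64.3°) = 86000 × 0.4337 = 37290 km².
True area of peninsula: 201000 × cos(21.8°) = 201000 × 0.9285 = 186600 km².
Ratio = 37290 / 186600 ≈ 0.200.

0.200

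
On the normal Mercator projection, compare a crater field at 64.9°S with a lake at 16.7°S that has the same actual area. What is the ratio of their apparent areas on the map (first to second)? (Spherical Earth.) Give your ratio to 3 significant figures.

5.10

Mercator areal scale is sec²φ.
At 64.9°: sec²(64.9°) = 1/0.4242² = 5.557.
At 16.7°: sec²(16.7°) = 1/0.9578² = 1.090.
Ratio = 5.557/1.090 = cos²(16.7°)/cos²(64.9°) ≈ 5.10.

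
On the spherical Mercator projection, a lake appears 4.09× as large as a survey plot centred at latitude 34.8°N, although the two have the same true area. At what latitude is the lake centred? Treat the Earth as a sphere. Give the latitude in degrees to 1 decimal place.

Mercator areal scale is sec²φ, so apparent-area ratio = sec²φ₁ / sec²φ₂ = cos²φ₂ / cos²φ₁.
cos²φ₂ / cos²φ₁ = 4.09  ⇒  cos φ₁ = cos 34.8° / √4.09 = 0.8211/2.022 = 0.4060.
φ₁ = arccos(0.4060) ≈ 66.0°.

66.0°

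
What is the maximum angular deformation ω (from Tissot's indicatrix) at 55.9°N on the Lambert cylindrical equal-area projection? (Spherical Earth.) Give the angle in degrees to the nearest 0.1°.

62.9°

The Lambert cylindrical equal-area projection is the cylindrical equal-area projection with its standard parallel at the equator (φ₀ = 0). A cylindrical equal-area projection with standard parallel φ₀ has meridian scale h = cos φ / cos φ₀ and parallel scale k = cos φ₀ / cos φ (so areas are preserved, h·k = 1).
At 55.9°: h = 0.5606, k = 1.784; principal scales a = 1.784, b = 0.5606.
sin(ω/2) = (a − b)/(a + b) = 1.223/2.344 = 0.5217, so ω = 2 arcsin(0.5217) ≈ 62.9°.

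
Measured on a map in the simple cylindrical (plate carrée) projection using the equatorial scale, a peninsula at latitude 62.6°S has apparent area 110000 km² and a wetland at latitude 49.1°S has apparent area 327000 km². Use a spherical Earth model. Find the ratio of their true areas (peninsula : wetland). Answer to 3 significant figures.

Plate carrée has h = 1 and k = sec φ, giving areal scale sec φ; true area = (apparent area) · cos φ.
True area of peninsula: 110000 × cos(62.6°) = 110000 × 0.4602 = 50620 km².
True area of wetland: 327000 × cos(49.1°) = 327000 × 0.6547 = 214100 km².
Ratio = 50620 / 214100 ≈ 0.236.

0.236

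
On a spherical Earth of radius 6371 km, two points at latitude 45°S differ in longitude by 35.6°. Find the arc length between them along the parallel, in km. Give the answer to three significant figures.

2800 km

Arc length along a parallel = R cos φ · Δλ (with Δλ in radians).
= 6371 × cos 45° × (35.6° × π/180) = 6371 × 0.7071 × 0.6213 ≈ 2800 km.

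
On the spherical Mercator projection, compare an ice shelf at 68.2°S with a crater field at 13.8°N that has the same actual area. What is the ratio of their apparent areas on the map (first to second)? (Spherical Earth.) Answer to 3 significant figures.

6.84

On Mercator, area is exaggerated by sec²φ = 1/cos²φ.
At 68.2°: sec²(68.2°) = 1/0.3714² = 7.251.
At 13.8°: sec²(13.8°) = 1/0.9711² = 1.060.
Ratio = 7.251/1.060 = cos²(13.8°)/cos²(68.2°) ≈ 6.84.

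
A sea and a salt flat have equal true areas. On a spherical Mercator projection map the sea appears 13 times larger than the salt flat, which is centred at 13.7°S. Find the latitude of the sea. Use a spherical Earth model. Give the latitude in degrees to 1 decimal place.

On Mercator, (apparent₁)/(apparent₂) = sec²φ₁ / sec²φ₂ when true areas are equal.
cos²φ₂ / cos²φ₁ = 13  ⇒  cos φ₁ = cos 13.7° / √13 = 0.9715/3.606 = 0.2695.
φ₁ = arccos(0.2695) ≈ 74.4°.

74.4°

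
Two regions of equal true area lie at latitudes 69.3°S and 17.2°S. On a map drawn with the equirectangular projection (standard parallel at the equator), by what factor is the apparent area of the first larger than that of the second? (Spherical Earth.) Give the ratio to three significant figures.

2.70

For the equirectangular projection with φ₀ = 0 (plate carrée), h = 1 along meridians and k = sec φ along parallels.
Areal scale at 69.3°: h·k = 1.000 × 2.829 = 2.829.
Areal scale at 17.2°: h·k = 1.000 × 1.047 = 1.047.
Ratio = 2.829/1.047 ≈ 2.70.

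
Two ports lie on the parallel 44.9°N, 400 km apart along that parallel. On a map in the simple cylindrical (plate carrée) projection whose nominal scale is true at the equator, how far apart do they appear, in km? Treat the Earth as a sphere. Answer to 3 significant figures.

Plate carrée maps x = Rλ, y = Rφ. The meridian scale is h = 1 and the parallel scale is k = 1/cos φ = sec φ.
Along the parallel, k = sec 44.9° = 1/0.7083 = 1.412.
Map distance = 400 × 1.412 ≈ 565 km.

565 km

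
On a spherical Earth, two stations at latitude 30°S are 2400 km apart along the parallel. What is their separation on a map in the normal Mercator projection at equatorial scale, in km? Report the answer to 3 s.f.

For Mercator, h = k = sec φ (a conformal cylindrical projection has a single point scale, 1/cos φ).
Along the parallel, k = sec 30° = 1/0.8660 = 1.155.
Map distance = 2400 × 1.155 ≈ 2770 km.

2770 km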